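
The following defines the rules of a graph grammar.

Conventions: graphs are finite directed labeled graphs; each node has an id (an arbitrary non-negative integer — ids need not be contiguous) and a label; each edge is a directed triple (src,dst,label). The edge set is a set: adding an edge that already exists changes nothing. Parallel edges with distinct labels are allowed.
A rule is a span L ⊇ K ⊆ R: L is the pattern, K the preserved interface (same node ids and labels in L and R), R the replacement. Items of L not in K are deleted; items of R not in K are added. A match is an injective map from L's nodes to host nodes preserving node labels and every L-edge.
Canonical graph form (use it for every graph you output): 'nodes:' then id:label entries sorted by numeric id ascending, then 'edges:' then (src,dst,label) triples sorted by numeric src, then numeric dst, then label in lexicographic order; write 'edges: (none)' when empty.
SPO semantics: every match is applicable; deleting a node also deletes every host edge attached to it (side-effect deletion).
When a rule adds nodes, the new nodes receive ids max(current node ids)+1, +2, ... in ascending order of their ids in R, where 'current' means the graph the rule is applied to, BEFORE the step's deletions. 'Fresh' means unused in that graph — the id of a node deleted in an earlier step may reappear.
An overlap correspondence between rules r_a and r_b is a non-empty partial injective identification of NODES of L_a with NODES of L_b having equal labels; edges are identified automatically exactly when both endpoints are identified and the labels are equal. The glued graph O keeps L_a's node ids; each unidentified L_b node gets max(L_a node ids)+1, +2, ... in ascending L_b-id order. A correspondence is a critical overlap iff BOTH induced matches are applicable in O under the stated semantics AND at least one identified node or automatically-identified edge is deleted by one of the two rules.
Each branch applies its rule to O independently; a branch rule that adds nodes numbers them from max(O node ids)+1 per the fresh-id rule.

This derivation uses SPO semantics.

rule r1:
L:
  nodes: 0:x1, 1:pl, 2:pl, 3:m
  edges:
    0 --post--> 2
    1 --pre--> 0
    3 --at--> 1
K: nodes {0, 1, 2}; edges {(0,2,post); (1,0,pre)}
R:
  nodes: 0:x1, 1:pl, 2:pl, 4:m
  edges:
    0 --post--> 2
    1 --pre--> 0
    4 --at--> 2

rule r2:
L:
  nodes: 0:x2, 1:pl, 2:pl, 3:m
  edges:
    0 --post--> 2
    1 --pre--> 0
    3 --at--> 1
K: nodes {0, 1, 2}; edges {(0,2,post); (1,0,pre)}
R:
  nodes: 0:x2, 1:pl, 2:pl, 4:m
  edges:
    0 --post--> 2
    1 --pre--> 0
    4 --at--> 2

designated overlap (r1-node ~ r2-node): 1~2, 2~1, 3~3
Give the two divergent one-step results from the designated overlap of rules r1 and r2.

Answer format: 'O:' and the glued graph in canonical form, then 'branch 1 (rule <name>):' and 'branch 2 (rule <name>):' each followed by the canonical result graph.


O:
nodes: 0:x1, 1:pl, 2:pl, 3:m, 4:x2
edges: (0,2,post); (1,0,pre); (2,4,pre); (3,1,at); (3,2,at); (4,1,post)
branch 1 (rule r1):
nodes: 0:x1, 1:pl, 2:pl, 4:x2, 5:m
edges: (0,2,post); (1,0,pre); (2,4,pre); (4,1,post); (5,2,at)
branch 2 (rule r2):
nodes: 0:x1, 1:pl, 2:pl, 4:x2, 5:m
edges: (0,2,post); (1,0,pre); (2,4,pre); (4,1,post); (5,1,at)


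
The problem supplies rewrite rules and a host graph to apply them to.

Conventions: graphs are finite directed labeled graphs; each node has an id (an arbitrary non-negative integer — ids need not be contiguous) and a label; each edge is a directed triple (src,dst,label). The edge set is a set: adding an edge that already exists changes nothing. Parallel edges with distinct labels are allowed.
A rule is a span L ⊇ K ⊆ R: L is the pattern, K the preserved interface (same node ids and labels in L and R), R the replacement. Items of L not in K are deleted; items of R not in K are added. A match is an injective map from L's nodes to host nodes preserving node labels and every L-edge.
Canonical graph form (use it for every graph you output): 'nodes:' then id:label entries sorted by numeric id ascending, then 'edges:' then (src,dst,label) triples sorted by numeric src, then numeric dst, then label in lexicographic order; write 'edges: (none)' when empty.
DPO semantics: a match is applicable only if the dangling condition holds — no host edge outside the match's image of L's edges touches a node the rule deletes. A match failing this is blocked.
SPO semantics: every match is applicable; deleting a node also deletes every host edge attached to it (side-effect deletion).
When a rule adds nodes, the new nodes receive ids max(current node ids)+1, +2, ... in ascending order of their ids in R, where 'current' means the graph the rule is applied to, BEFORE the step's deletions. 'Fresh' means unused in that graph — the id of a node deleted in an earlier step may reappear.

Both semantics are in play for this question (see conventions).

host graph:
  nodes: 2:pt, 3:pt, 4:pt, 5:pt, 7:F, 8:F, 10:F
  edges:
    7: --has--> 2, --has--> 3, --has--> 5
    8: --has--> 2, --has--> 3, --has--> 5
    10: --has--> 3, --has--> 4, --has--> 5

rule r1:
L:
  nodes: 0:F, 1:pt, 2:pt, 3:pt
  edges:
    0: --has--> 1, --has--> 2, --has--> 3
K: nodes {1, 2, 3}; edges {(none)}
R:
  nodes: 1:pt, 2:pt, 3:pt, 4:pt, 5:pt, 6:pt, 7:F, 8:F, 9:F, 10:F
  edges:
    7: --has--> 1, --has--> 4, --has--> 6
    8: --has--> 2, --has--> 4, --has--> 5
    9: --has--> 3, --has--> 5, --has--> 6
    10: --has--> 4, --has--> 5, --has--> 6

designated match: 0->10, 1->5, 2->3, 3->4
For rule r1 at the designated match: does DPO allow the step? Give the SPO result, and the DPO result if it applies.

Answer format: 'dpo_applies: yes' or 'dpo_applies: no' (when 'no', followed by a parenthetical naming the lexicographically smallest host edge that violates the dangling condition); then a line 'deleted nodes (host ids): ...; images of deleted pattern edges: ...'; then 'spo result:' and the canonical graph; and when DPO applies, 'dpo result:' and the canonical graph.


dpo_applies: yes
deleted nodes (host ids): 10; images of deleted pattern edges: (10,3,has); (10,4,has); (10,5,has)
spo result:
nodes: 2:pt, 3:pt, 4:pt, 5:pt, 7:F, 8:F, 11:pt, 12:pt, 13:pt, 14:F, 15:F, 16:F, 17:F
edges: (7,2,has); (7,3,has); (7,5,has); (8,2,has); (8,3,has); (8,5,has); (14,5,has); (14,11,has); (14,13,has); (15,3,has); (15,11,has); (15,12,has); (16,4,has); (16,12,has); (16,13,has); (17,11,has); (17,12,has); (17,13,has)
dpo result:
nodes: 2:pt, 3:pt, 4:pt, 5:pt, 7:F, 8:F, 11:pt, 12:pt, 13:pt, 14:F, 15:F, 16:F, 17:F
edges: (7,2,has); (7,3,has); (7,5,has); (8,2,has); (8,3,has); (8,5,has); (14,5,has); (14,11,has); (14,13,has); (15,3,has); (15,11,has); (15,12,has); (16,4,has); (16,12,has); (16,13,has); (17,11,has); (17,12,has); (17,13,has)


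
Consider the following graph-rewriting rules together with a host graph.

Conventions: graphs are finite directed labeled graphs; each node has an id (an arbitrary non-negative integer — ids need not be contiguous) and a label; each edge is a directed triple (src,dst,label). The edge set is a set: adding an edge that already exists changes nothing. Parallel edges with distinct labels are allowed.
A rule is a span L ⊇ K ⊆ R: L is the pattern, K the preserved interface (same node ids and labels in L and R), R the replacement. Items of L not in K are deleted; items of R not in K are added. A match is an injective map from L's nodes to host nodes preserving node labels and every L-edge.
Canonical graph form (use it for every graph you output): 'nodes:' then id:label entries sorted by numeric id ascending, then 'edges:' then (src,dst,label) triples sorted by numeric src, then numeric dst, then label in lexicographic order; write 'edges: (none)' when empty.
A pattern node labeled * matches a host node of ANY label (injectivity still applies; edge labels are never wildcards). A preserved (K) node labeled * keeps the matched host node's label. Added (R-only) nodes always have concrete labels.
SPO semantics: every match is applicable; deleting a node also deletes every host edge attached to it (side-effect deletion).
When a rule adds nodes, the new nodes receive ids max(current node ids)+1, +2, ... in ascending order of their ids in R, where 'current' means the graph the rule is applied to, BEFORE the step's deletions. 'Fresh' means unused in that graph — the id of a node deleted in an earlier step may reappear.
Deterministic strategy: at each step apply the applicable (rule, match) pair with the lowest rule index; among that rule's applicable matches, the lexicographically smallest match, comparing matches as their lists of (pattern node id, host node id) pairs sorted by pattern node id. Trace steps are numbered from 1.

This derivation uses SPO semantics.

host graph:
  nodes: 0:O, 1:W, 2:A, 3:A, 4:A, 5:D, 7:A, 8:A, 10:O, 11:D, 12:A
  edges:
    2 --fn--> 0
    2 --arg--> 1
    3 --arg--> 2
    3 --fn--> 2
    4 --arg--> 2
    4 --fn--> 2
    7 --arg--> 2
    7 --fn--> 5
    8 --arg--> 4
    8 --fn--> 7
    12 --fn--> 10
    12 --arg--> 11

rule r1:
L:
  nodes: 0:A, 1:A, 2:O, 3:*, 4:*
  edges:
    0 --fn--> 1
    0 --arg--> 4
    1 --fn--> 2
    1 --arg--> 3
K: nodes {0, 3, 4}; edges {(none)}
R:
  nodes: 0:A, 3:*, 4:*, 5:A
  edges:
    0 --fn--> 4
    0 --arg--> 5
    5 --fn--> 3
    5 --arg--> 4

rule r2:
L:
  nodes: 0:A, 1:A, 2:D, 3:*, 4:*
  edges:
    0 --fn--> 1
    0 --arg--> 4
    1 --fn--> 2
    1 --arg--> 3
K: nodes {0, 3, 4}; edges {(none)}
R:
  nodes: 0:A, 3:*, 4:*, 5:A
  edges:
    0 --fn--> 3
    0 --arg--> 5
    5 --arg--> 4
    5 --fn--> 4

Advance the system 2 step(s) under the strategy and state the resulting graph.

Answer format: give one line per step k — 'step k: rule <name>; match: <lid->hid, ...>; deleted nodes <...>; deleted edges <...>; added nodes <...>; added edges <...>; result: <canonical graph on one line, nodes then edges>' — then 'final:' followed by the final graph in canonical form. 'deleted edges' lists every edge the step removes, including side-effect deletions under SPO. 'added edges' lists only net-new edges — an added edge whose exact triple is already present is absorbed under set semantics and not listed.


step 1: rule r2; match: 0->8, 1->7, 2->5, 3->2, 4->4; deleted nodes 5, 7; deleted edges (7,2,arg); (7,5,fn); (8,4,arg); (8,7,fn); added nodes 13; added edges (8,2,fn); (8,13,arg); (13,4,arg); (13,4,fn); result: nodes: 0:O, 1:W, 2:A, 3:A, 4:A, 8:A, 10:O, 11:D, 12:A, 13:A edges: (2,0,fn); (2,1,arg); (3,2,arg); (3,2,fn); (4,2,arg); (4,2,fn); (8,2,fn); (8,13,arg); (12,10,fn); (12,11,arg); (13,4,arg); (13,4,fn)
step 2: rule r1; match: 0->8, 1->2, 2->0, 3->1, 4->13; deleted nodes 0, 2; deleted edges (2,0,fn); (2,1,arg); (3,2,arg); (3,2,fn); (4,2,arg); (4,2,fn); (8,2,fn); (8,13,arg); added nodes 14; added edges (8,13,fn); (8,14,arg); (14,1,fn); (14,13,arg); result: nodes: 1:W, 3:A, 4:A, 8:A, 10:O, 11:D, 12:A, 13:A, 14:A edges: (8,13,fn); (8,14,arg); (12,10,fn); (12,11,arg); (13,4,arg); (13,4,fn); (14,1,fn); (14,13,arg)
final:
nodes: 1:W, 3:A, 4:A, 8:A, 10:O, 11:D, 12:A, 13:A, 14:A
edges: (8,13,fn); (8,14,arg); (12,10,fn); (12,11,arg); (13,4,arg); (13,4,fn); (14,1,fn); (14,13,arg)


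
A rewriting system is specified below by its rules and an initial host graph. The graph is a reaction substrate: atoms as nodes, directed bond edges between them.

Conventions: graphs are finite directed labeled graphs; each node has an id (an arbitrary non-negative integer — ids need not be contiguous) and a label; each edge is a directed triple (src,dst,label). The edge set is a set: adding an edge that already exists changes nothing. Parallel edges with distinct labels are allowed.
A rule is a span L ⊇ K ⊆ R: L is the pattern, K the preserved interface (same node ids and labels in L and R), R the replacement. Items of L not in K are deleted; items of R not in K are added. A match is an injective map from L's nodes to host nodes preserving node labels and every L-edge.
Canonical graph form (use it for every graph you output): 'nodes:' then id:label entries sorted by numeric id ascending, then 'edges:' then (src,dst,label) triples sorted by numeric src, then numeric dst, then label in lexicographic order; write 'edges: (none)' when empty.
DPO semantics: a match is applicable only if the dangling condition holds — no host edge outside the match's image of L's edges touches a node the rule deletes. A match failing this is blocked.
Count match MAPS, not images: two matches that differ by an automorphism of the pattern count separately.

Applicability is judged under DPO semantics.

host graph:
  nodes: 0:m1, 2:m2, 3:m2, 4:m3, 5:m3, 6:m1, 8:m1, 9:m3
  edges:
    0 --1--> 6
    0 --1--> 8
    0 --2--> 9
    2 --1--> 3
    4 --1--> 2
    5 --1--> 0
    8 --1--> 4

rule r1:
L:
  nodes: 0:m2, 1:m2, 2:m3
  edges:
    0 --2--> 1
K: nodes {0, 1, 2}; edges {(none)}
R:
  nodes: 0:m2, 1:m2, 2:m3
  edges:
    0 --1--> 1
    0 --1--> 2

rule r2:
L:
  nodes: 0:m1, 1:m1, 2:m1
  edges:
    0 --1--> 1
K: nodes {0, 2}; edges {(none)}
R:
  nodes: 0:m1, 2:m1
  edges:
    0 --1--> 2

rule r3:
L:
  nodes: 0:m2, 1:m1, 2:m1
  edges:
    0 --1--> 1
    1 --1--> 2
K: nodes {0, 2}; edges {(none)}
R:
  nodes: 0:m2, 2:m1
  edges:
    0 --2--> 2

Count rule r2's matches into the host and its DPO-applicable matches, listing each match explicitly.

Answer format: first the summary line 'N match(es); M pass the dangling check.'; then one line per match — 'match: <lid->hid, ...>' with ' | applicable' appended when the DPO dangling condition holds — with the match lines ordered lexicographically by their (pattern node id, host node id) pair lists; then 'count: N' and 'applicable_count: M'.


2 match(es); 1 pass the dangling check.
match: 0->0, 1->6, 2->8 | applicable
match: 0->0, 1->8, 2->6
count: 2
applicable_count: 1


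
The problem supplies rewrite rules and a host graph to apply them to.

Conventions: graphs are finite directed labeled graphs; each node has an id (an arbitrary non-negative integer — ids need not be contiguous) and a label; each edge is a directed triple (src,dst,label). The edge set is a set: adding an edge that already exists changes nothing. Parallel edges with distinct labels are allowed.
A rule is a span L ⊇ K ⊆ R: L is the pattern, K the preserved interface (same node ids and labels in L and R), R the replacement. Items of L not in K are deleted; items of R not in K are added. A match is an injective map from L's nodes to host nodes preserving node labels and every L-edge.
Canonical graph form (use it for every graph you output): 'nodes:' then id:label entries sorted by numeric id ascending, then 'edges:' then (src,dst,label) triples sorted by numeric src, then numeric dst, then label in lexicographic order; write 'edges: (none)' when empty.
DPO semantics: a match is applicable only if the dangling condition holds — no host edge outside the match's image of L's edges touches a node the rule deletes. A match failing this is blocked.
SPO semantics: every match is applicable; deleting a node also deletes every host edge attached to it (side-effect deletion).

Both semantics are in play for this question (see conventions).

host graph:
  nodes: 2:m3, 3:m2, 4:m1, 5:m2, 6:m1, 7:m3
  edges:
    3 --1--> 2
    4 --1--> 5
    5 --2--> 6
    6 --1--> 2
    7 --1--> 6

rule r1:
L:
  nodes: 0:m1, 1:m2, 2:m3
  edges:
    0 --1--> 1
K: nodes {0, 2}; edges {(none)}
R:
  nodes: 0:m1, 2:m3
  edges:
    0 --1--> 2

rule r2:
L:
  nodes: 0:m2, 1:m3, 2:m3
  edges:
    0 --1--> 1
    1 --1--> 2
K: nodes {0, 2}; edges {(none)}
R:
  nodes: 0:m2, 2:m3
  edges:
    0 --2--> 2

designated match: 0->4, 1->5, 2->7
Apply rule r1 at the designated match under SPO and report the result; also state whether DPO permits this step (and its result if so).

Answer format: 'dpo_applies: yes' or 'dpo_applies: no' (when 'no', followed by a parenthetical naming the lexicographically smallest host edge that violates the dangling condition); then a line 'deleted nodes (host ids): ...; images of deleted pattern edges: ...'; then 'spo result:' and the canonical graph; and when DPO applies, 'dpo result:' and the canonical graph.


dpo_applies: no
(the rule deletes node 5, which keeps host edge (5,6,2) outside the match image — the dangling condition fails, DPO blocks; SPO proceeds and side-deletes such edges)
deleted nodes (host ids): 5; images of deleted pattern edges: (4,5,1)
spo result:
nodes: 2:m3, 3:m2, 4:m1, 6:m1, 7:m3
edges: (3,2,1); (4,7,1); (6,2,1); (7,6,1)


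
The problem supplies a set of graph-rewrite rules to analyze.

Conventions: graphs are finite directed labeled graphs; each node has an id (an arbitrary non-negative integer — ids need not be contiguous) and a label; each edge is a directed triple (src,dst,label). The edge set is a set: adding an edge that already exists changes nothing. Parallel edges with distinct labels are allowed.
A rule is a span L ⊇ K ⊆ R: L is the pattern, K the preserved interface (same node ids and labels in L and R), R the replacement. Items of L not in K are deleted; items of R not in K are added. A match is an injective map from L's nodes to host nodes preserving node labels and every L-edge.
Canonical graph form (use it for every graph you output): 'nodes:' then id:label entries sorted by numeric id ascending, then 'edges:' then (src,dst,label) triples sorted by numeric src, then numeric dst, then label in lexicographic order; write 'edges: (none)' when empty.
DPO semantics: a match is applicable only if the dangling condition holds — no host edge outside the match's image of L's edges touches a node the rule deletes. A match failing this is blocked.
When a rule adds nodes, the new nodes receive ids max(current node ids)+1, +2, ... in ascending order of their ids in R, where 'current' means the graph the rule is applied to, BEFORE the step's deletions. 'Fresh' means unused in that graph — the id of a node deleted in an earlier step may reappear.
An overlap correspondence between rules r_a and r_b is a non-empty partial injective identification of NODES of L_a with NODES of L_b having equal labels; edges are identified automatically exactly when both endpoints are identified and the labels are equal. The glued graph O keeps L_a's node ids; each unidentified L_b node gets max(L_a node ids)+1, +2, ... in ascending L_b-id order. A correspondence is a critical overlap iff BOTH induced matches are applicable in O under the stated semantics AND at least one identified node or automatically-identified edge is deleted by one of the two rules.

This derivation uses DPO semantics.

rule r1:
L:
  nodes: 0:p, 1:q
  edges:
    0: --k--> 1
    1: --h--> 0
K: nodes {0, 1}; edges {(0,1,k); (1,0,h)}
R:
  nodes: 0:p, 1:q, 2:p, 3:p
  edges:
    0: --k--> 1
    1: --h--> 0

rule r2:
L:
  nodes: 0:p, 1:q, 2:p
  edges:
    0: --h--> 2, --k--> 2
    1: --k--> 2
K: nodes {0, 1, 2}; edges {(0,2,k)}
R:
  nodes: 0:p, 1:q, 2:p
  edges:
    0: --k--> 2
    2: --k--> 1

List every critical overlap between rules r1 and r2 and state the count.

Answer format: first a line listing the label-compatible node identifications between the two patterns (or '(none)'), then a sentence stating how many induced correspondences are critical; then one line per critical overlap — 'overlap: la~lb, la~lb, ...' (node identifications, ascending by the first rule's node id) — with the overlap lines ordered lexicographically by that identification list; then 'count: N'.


label-compatible node identifications between L(r1) and L(r2): 0~0, 0~2, 1~1
0 of the induced correspondences are critical overlaps of r1 and r2.
count: 0


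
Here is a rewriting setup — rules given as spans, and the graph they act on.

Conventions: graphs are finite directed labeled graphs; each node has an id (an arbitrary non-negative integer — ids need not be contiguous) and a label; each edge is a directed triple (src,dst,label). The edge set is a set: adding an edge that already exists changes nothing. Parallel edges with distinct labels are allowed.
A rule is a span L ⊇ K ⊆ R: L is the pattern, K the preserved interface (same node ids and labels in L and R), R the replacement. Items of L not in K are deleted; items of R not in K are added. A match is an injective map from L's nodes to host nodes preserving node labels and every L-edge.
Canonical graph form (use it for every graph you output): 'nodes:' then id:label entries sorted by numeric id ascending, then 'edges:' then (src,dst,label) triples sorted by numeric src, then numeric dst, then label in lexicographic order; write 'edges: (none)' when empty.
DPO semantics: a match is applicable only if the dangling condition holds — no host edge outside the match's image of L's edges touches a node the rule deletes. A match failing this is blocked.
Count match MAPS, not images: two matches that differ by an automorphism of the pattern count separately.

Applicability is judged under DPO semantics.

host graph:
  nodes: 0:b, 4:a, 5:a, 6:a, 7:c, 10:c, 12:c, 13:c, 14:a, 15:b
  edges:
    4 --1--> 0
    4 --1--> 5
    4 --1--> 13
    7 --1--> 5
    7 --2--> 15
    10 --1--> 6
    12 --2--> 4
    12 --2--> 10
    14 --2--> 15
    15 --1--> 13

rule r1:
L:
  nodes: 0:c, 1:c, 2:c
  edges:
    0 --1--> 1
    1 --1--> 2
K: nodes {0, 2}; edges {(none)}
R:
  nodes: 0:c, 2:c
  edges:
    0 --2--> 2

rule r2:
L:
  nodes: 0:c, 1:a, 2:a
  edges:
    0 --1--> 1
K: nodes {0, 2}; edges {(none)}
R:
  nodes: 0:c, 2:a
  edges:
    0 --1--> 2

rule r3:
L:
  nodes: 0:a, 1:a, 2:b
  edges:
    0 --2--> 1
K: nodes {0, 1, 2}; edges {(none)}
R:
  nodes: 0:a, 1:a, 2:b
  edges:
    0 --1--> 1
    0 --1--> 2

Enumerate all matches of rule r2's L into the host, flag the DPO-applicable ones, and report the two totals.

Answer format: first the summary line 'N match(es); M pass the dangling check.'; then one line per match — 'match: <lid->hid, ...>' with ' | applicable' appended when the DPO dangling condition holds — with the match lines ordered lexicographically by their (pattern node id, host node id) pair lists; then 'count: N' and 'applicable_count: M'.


6 match(es); 3 pass the dangling check.
match: 0->7, 1->5, 2->4
match: 0->7, 1->5, 2->6
match: 0->7, 1->5, 2->14
match: 0->10, 1->6, 2->4 | applicable
match: 0->10, 1->6, 2->5 | applicable
match: 0->10, 1->6, 2->14 | applicable
count: 6
applicable_count: 3


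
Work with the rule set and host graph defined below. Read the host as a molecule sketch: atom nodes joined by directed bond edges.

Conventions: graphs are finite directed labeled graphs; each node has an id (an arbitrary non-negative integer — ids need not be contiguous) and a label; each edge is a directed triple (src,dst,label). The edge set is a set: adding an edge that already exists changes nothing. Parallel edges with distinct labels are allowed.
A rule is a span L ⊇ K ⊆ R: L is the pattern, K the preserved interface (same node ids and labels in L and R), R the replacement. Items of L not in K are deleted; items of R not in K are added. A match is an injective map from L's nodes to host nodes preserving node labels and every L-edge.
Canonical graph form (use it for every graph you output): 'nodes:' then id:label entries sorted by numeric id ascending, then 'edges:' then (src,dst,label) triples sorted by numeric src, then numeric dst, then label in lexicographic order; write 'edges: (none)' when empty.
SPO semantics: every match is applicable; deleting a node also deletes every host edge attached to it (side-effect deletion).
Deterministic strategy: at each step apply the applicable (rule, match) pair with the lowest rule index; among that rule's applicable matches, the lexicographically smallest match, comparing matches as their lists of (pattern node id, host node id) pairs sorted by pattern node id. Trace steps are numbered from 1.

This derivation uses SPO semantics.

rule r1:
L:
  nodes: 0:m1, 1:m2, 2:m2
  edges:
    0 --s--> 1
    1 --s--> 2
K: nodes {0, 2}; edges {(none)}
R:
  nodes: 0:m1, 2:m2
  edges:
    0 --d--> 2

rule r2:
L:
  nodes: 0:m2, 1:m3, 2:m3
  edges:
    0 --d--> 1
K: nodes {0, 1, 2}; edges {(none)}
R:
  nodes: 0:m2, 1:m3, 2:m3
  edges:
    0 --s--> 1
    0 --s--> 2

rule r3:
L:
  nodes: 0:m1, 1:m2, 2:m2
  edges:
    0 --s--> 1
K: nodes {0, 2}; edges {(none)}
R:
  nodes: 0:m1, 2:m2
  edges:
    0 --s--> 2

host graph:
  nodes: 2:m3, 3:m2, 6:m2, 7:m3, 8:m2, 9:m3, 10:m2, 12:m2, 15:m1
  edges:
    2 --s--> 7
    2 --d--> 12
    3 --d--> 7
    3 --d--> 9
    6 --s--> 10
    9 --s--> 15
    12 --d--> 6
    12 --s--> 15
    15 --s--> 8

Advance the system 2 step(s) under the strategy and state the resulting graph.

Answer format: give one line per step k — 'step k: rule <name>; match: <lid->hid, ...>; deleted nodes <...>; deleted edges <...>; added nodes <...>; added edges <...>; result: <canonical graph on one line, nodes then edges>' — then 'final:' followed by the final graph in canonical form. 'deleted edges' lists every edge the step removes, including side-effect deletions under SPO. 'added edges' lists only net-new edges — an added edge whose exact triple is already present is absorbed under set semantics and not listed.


step 1: rule r2; match: 0->3, 1->7, 2->2; deleted nodes (none); deleted edges (3,7,d); added nodes (none); added edges (3,2,s); (3,7,s); result: nodes: 2:m3, 3:m2, 6:m2, 7:m3, 8:m2, 9:m3, 10:m2, 12:m2, 15:m1 edges: (2,7,s); (2,12,d); (3,2,s); (3,7,s); (3,9,d); (6,10,s); (9,15,s); (12,6,d); (12,15,s); (15,8,s)
step 2: rule r2; match: 0->3, 1->9, 2->2; deleted nodes (none); deleted edges (3,9,d); added nodes (none); added edges (3,9,s); result: nodes: 2:m3, 3:m2, 6:m2, 7:m3, 8:m2, 9:m3, 10:m2, 12:m2, 15:m1 edges: (2,7,s); (2,12,d); (3,2,s); (3,7,s); (3,9,s); (6,10,s); (9,15,s); (12,6,d); (12,15,s); (15,8,s)
final:
nodes: 2:m3, 3:m2, 6:m2, 7:m3, 8:m2, 9:m3, 10:m2, 12:m2, 15:m1
edges: (2,7,s); (2,12,d); (3,2,s); (3,7,s); (3,9,s); (6,10,s); (9,15,s); (12,6,d); (12,15,s); (15,8,s)


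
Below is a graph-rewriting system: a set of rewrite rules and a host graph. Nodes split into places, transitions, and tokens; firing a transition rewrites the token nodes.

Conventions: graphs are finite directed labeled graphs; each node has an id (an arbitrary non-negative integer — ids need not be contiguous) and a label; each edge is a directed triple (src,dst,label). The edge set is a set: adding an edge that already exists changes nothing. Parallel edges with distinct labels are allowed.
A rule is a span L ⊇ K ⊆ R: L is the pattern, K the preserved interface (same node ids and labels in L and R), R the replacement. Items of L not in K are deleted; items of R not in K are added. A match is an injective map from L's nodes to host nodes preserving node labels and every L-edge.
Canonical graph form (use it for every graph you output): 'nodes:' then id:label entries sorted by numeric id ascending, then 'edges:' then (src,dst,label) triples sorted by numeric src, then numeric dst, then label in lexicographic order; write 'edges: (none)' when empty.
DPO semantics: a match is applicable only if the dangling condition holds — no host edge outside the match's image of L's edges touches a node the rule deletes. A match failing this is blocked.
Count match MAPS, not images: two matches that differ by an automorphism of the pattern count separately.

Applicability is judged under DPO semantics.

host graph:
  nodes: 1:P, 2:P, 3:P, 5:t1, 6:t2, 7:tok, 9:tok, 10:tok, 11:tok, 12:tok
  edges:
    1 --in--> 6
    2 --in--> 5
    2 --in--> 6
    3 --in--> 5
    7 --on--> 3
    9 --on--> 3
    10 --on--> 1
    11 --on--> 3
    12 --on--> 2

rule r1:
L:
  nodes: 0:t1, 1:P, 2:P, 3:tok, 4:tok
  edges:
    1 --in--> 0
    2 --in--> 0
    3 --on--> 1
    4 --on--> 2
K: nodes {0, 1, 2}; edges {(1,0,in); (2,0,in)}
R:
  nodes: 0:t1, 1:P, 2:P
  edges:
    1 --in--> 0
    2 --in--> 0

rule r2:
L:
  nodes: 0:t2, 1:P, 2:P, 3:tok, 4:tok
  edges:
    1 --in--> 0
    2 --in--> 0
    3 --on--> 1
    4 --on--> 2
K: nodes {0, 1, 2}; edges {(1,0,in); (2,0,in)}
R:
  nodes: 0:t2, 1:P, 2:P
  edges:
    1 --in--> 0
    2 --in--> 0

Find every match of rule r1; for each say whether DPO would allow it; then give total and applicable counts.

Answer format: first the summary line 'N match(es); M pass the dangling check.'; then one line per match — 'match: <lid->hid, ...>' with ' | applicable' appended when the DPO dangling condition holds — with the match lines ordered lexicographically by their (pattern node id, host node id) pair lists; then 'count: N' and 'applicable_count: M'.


6 match(es); 6 pass the dangling check.
match: 0->5, 1->2, 2->3, 3->12, 4->7 | applicable
match: 0->5, 1->2, 2->3, 3->12, 4->9 | applicable
match: 0->5, 1->2, 2->3, 3->12, 4->11 | applicable
match: 0->5, 1->3, 2->2, 3->7, 4->12 | applicable
match: 0->5, 1->3, 2->2, 3->9, 4->12 | applicable
match: 0->5, 1->3, 2->2, 3->11, 4->12 | applicable
count: 6
applicable_count: 6


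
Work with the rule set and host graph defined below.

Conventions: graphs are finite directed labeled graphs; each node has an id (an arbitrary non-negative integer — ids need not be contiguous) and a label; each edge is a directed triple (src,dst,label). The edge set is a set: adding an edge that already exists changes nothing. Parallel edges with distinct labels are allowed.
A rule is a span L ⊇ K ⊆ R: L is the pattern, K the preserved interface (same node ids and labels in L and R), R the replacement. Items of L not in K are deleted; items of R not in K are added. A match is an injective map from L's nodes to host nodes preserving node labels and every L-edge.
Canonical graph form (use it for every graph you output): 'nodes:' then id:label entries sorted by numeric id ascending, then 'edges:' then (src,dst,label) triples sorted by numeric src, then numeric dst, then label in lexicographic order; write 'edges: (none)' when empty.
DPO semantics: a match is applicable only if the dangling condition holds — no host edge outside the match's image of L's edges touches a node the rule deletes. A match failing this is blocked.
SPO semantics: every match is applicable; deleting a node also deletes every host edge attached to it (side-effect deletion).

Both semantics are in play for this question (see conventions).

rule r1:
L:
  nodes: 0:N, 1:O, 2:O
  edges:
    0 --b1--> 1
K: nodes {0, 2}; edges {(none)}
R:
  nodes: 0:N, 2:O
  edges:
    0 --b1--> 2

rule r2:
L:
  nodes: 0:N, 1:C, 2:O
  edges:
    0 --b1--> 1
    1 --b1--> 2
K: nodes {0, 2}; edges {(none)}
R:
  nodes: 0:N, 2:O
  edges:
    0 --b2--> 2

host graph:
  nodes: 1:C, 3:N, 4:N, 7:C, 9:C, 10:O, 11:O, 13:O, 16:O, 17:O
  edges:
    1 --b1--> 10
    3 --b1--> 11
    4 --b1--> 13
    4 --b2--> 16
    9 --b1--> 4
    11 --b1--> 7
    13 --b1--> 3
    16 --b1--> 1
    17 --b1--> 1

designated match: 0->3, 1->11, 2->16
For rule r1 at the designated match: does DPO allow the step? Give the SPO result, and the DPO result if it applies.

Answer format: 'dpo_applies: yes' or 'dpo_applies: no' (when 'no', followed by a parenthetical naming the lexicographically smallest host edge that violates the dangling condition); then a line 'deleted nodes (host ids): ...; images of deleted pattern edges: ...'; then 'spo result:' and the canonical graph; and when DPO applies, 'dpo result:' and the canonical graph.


dpo_applies: no
(the rule deletes node 11, which keeps host edge (11,7,b1) outside the match image — the dangling condition fails, DPO blocks; SPO proceeds and side-deletes such edges)
deleted nodes (host ids): 11; images of deleted pattern edges: (3,11,b1)
spo result:
nodes: 1:C, 3:N, 4:N, 7:C, 9:C, 10:O, 13:O, 16:O, 17:O
edges: (1,10,b1); (3,16,b1); (4,13,b1); (4,16,b2); (9,4,b1); (13,3,b1); (16,1,b1); (17,1,b1)


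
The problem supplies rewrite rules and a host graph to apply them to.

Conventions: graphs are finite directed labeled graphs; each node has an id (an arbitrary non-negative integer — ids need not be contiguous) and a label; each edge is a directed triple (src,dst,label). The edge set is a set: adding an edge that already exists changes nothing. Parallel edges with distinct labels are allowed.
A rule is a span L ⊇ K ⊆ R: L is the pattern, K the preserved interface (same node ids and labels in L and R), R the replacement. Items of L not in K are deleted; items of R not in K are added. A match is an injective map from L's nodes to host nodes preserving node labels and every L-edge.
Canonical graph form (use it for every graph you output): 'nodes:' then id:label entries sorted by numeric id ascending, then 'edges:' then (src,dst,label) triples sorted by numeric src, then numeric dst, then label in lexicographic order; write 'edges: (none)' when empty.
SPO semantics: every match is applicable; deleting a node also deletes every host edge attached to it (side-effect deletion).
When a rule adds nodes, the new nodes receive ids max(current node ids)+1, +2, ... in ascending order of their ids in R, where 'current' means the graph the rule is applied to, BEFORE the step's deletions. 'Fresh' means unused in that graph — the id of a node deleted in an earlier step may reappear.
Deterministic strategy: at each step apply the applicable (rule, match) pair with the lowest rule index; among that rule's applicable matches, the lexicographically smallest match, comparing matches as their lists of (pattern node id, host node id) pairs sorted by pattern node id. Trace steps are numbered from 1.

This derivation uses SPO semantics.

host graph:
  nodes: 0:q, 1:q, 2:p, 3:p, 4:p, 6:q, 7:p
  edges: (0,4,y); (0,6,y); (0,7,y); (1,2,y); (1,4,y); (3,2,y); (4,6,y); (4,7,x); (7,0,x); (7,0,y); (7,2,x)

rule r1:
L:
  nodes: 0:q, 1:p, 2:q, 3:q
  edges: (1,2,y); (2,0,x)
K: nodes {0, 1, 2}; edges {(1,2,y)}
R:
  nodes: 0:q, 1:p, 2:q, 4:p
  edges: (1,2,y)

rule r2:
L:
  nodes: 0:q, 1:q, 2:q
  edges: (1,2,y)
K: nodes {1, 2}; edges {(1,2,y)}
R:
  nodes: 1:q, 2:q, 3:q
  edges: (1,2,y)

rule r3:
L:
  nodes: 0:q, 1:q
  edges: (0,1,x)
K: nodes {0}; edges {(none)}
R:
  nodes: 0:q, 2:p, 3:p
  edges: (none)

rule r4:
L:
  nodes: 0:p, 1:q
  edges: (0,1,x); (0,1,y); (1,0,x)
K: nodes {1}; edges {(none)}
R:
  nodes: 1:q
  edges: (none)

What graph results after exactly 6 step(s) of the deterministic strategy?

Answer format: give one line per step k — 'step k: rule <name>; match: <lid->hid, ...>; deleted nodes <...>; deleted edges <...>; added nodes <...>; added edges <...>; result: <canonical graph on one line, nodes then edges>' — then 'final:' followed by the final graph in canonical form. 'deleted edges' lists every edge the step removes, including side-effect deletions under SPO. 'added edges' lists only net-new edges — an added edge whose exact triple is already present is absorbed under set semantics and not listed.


step 1: rule r2; match: 0->1, 1->0, 2->6; deleted nodes 1; deleted edges (1,2,y); (1,4,y); added nodes 8; added edges (none); result: nodes: 0:q, 2:p, 3:p, 4:p, 6:q, 7:p, 8:q edges: (0,4,y); (0,6,y); (0,7,y); (3,2,y); (4,6,y); (4,7,x); (7,0,x); (7,0,y); (7,2,x)
step 2: rule r2; match: 0->8, 1->0, 2->6; deleted nodes 8; deleted edges (none); added nodes 9; added edges (none); result: nodes: 0:q, 2:p, 3:p, 4:p, 6:q, 7:p, 9:q edges: (0,4,y); (0,6,y); (0,7,y); (3,2,y); (4,6,y); (4,7,x); (7,0,x); (7,0,y); (7,2,x)
step 3: rule r2; match: 0->9, 1->0, 2->6; deleted nodes 9; deleted edges (none); added nodes 10; added edges (none); result: nodes: 0:q, 2:p, 3:p, 4:p, 6:q, 7:p, 10:q edges: (0,4,y); (0,6,y); (0,7,y); (3,2,y); (4,6,y); (4,7,x); (7,0,x); (7,0,y); (7,2,x)
step 4: rule r2; match: 0->10, 1->0, 2->6; deleted nodes 10; deleted edges (none); added nodes 11; added edges (none); result: nodes: 0:q, 2:p, 3:p, 4:p, 6:q, 7:p, 11:q edges: (0,4,y); (0,6,y); (0,7,y); (3,2,y); (4,6,y); (4,7,x); (7,0,x); (7,0,y); (7,2,x)
step 5: rule r2; match: 0->11, 1->0, 2->6; deleted nodes 11; deleted edges (none); added nodes 12; added edges (none); result: nodes: 0:q, 2:p, 3:p, 4:p, 6:q, 7:p, 12:q edges: (0,4,y); (0,6,y); (0,7,y); (3,2,y); (4,6,y); (4,7,x); (7,0,x); (7,0,y); (7,2,x)
step 6: rule r2; match: 0->12, 1->0, 2->6; deleted nodes 12; deleted edges (none); added nodes 13; added edges (none); result: nodes: 0:q, 2:p, 3:p, 4:p, 6:q, 7:p, 13:q edges: (0,4,y); (0,6,y); (0,7,y); (3,2,y); (4,6,y); (4,7,x); (7,0,x); (7,0,y); (7,2,x)
final:
nodes: 0:q, 2:p, 3:p, 4:p, 6:q, 7:p, 13:q
edges: (0,4,y); (0,6,y); (0,7,y); (3,2,y); (4,6,y); (4,7,x); (7,0,x); (7,0,y); (7,2,x)


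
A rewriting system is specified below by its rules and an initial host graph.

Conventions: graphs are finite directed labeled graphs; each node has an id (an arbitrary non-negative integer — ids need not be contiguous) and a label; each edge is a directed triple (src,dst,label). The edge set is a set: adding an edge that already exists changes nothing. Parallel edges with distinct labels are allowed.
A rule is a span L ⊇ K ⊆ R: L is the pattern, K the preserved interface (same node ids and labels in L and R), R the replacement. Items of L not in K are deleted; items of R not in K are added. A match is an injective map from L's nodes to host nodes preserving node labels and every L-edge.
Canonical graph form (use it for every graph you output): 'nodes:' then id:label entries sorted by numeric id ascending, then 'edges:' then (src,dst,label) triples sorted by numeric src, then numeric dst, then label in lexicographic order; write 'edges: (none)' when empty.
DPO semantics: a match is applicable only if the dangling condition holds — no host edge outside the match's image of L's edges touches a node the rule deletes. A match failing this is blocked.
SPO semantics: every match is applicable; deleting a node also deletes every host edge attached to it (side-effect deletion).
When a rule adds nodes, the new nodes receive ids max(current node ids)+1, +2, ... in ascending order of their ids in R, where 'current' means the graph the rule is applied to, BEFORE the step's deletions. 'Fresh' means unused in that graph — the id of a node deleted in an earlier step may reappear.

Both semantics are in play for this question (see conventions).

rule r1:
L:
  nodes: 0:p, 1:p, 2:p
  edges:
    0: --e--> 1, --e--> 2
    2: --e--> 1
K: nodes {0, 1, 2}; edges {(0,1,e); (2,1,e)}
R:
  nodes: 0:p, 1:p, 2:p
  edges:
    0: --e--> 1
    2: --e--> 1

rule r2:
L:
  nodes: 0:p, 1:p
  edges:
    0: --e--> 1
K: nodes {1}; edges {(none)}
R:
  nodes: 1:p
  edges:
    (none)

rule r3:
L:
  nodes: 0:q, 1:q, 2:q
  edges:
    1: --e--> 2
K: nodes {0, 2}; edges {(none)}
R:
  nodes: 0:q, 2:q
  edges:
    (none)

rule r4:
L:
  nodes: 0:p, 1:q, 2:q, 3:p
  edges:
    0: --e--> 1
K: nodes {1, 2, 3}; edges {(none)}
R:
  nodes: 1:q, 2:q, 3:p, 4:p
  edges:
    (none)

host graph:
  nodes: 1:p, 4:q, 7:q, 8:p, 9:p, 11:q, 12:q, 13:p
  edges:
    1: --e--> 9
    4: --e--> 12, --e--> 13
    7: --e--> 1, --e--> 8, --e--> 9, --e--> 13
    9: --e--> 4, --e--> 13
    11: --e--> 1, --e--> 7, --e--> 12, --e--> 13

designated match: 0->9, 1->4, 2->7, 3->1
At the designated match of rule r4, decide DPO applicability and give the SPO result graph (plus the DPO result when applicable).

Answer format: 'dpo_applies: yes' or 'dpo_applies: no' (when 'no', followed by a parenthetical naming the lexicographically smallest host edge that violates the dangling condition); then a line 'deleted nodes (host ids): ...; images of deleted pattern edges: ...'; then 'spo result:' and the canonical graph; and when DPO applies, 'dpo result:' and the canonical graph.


dpo_applies: no
(the rule deletes node 9, which keeps host edge (1,9,e) outside the match image — the dangling condition fails, DPO blocks; SPO proceeds and side-deletes such edges)
deleted nodes (host ids): 9; images of deleted pattern edges: (9,4,e)
spo result:
nodes: 1:p, 4:q, 7:q, 8:p, 11:q, 12:q, 13:p, 14:p
edges: (4,12,e); (4,13,e); (7,1,e); (7,8,e); (7,13,e); (11,1,e); (11,7,e); (11,12,e); (11,13,e)


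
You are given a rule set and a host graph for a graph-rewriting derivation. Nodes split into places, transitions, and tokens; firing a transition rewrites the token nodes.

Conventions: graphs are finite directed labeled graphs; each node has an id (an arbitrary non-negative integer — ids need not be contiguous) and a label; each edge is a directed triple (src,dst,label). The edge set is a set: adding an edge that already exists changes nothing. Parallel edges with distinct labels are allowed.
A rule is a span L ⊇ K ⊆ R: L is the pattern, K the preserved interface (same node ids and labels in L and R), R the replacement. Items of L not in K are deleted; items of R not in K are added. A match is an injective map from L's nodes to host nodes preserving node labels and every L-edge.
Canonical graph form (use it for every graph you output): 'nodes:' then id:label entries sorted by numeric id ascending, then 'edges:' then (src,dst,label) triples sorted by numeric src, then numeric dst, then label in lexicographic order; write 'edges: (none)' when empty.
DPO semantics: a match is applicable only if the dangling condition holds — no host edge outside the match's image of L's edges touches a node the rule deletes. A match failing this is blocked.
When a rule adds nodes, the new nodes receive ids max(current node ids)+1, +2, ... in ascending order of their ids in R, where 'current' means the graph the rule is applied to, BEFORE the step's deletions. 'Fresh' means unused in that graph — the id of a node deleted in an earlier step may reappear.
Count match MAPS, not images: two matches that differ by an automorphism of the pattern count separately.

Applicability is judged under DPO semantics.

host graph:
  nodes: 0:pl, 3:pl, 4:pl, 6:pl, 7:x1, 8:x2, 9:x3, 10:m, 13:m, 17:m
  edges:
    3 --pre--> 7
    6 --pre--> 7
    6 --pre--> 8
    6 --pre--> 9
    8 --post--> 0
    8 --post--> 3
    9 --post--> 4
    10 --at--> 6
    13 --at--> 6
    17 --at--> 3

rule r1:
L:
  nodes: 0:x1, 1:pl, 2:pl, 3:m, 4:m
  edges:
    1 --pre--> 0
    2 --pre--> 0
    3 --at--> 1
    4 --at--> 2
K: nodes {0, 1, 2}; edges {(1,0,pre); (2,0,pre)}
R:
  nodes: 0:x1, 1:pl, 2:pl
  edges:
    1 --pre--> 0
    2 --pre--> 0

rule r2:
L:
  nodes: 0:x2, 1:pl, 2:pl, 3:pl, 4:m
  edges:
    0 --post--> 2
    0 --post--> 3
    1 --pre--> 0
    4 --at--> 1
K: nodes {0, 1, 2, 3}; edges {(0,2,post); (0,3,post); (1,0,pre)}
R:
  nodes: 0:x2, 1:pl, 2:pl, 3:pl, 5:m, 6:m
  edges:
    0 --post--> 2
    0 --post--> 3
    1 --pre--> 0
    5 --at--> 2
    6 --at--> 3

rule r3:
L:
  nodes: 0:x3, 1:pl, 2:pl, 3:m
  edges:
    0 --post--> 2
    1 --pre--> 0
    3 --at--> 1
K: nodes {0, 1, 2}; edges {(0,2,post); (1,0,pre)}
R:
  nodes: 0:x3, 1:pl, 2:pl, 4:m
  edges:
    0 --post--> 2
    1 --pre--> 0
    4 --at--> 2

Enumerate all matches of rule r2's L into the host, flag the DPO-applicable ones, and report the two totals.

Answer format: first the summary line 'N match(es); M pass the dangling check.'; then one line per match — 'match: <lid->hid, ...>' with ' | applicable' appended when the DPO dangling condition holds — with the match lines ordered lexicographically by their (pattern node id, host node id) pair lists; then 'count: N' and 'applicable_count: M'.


4 match(es); 4 pass the dangling check.
match: 0->8, 1->6, 2->0, 3->3, 4->10 | applicable
match: 0->8, 1->6, 2->0, 3->3, 4->13 | applicable
match: 0->8, 1->6, 2->3, 3->0, 4->10 | applicable
match: 0->8, 1->6, 2->3, 3->0, 4->13 | applicable
count: 4
applicable_count: 4
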